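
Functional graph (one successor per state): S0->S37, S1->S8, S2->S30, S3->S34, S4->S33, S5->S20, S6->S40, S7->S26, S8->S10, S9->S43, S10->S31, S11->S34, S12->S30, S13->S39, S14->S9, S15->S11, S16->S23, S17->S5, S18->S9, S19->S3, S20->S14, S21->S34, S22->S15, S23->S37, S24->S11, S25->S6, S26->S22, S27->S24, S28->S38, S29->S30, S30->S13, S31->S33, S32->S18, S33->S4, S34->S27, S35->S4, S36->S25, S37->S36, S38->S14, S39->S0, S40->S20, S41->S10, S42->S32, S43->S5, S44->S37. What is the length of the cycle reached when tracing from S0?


Trace from S0 until a state repeats:
  S0 -> S37 -> S36 -> S25 -> S6 -> S40 -> S20 -> S14 -> S9 -> S43 -> S5 -> S20
S20 first seen at step 6, revisited at step 11.
Cycle length = 11 - 6 = 5

5


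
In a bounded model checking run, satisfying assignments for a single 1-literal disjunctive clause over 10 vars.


Step 1: Total=2^10=1024
Step 2: Unsat when all 1 false: 2^9=512
Step 3: Sat=1024-512=512

512


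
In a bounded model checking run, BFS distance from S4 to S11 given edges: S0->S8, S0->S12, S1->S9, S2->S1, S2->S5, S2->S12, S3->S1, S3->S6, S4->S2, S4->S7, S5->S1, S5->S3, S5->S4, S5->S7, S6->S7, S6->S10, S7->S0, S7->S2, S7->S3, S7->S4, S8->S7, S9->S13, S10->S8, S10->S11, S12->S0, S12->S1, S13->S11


BFS layer-by-layer from S4:
  dist 0: {S4}
  dist 1: {S2, S7}
  dist 2: {S0, S1, S3, S5, S12}
  dist 3: {S6, S8, S9}
  dist 4: {S10, S13}
  dist 5: {S11}
  -> S11 reached at distance 5
Shortest path length = 5

5


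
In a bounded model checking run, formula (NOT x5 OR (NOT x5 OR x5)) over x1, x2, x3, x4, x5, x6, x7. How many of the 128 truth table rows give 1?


Formula: (NOT x5 OR (NOT x5 OR x5)) over 7 vars (128 rows)
Evaluate each row (x1, x2, x3, x4, x5, x6, x7 as bits, MSB first):
  row 0 [0000000]: (NOT 0 OR (NOT 0 OR 0)) -> 1
  row 1 [0000001]: (NOT 0 OR (NOT 0 OR 0)) -> 1
  row 2 [0000010]: (NOT 0 OR (NOT 0 OR 0)) -> 1
  row 3 [0000011]: (NOT 0 OR (NOT 0 OR 0)) -> 1
  row 4 [0000100]: (NOT 1 OR (NOT 1 OR 1)) -> 1
  (every remaining row is evaluated the same way; all 128 results are listed next)
Full result column, 8 rows per line (x1,x2,x3,x4 fixed per line; x5,x6,x7 runs 000..111 left to right):
  rows 0-7 [x1,x2,x3,x4=0000]: 11111111  (ones: 8)
  rows 8-15 [x1,x2,x3,x4=0001]: 11111111  (ones: 8)
  rows 16-23 [x1,x2,x3,x4=0010]: 11111111  (ones: 8)
  rows 24-31 [x1,x2,x3,x4=0011]: 11111111  (ones: 8)
  rows 32-39 [x1,x2,x3,x4=0100]: 11111111  (ones: 8)
  rows 40-47 [x1,x2,x3,x4=0101]: 11111111  (ones: 8)
  rows 48-55 [x1,x2,x3,x4=0110]: 11111111  (ones: 8)
  rows 56-63 [x1,x2,x3,x4=0111]: 11111111  (ones: 8)
  rows 64-71 [x1,x2,x3,x4=1000]: 11111111  (ones: 8)
  rows 72-79 [x1,x2,x3,x4=1001]: 11111111  (ones: 8)
  rows 80-87 [x1,x2,x3,x4=1010]: 11111111  (ones: 8)
  rows 88-95 [x1,x2,x3,x4=1011]: 11111111  (ones: 8)
  rows 96-103 [x1,x2,x3,x4=1100]: 11111111  (ones: 8)
  rows 104-111 [x1,x2,x3,x4=1101]: 11111111  (ones: 8)
  rows 112-119 [x1,x2,x3,x4=1110]: 11111111  (ones: 8)
  rows 120-127 [x1,x2,x3,x4=1111]: 11111111  (ones: 8)
Count of 1-rows = 8+8+8+8+8+8+8+8+8+8+8+8+8+8+8+8 = 128

128


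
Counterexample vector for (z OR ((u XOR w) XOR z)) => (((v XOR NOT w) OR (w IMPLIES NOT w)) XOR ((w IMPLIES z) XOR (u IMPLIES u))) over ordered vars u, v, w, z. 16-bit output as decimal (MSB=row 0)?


F1 = (z OR ((u XOR w) XOR z))
F2 = (((v XOR NOT w) OR (w IMPLIES NOT w)) XOR ((w IMPLIES z) XOR (u IMPLIES u)))
Counterexample to F1=>F2 is where F1=1 and F2=0.
Evaluate each row (bits = u,v,w,z, MSB first):
  row 0 [0000]: F1=0 F2=1 -> F1&~F2 -> 0
  row 1 [0001]: F1=1 F2=1 -> F1&~F2 -> 0
  row 2 [0010]: F1=1 F2=1 -> F1&~F2 -> 0
  row 3 [0011]: F1=1 F2=0 -> F1&~F2 -> 1
  row 4 [0100]: F1=0 F2=1 -> F1&~F2 -> 0
  row 5 [0101]: F1=1 F2=1 -> F1&~F2 -> 0
  row 6 [0110]: F1=1 F2=0 -> F1&~F2 -> 1
  row 7 [0111]: F1=1 F2=1 -> F1&~F2 -> 0
  row 8 [1000]: F1=1 F2=1 -> F1&~F2 -> 0
  row 9 [1001]: F1=1 F2=1 -> F1&~F2 -> 0
  row 10 [1010]: F1=0 F2=1 -> F1&~F2 -> 0
  row 11 [1011]: F1=1 F2=0 -> F1&~F2 -> 1
  row 12 [1100]: F1=1 F2=1 -> F1&~F2 -> 0
  row 13 [1101]: F1=1 F2=1 -> F1&~F2 -> 0
  row 14 [1110]: F1=0 F2=0 -> F1&~F2 -> 0
  row 15 [1111]: F1=1 F2=1 -> F1&~F2 -> 0
Full result column, 4 rows per line (u,v fixed per line; w,z runs 00..11 left to right):
  rows 0-3 [u,v=00]: 0001  = hex 1
  rows 4-7 [u,v=01]: 0010  = hex 2
  rows 8-11 [u,v=10]: 0001  = hex 1
  rows 12-15 [u,v=11]: 0000  = hex 0
Counterexample vector (row 0 .. row 15) = 0001001000010000
Output column grouped in 4s = 0001 0010 0001 0000 = 0x1210
Convert to decimal digit by digit (value = value*16 + digit):
  1 -> 1
  1*16 + 2 = 18
  18*16 + 1 = 289
  289*16 + 0 = 4624
Decimal = 4624

4624


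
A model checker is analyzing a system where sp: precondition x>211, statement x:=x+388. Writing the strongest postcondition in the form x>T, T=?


Formula: sp(P, x:=E) = exists old_x. (x = E[old_x/x]) AND P[old_x/x] (old_x is the value of x before the assignment; eliminate old_x by solving x = E[old_x/x] for old_x)
Step 1: Precondition P: x>211, i.e. old_x > 211
Step 2: Assignment gives x = old_x + 388, so old_x = x - 388
Step 3: Substitute into P: x - 388 > 211
Step 4: Simplify: x > 211+388 = 599

599


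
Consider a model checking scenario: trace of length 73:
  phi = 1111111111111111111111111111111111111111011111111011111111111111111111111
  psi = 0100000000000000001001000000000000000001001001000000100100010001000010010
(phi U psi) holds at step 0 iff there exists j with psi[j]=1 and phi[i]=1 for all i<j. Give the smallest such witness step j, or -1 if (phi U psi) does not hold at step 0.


(phi U psi) at 0: need smallest j with psi[j]=1 and phi[i]=1 for all i in [0,j).
Scan from step 0:
  step 0: phi=1, psi=0 -> continue
  step 1: psi=1 and phi held for [0,1) -> witness found
Witness step = 1

1


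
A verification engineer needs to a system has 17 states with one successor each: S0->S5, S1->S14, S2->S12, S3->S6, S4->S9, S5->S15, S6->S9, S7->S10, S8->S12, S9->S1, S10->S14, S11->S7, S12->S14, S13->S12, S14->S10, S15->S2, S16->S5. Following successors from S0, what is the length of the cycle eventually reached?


Trace from S0 until a state repeats:
  S0 -> S5 -> S15 -> S2 -> S12 -> S14 -> S10 -> S14
S14 first seen at step 5, revisited at step 7.
Cycle length = 7 - 5 = 2

2


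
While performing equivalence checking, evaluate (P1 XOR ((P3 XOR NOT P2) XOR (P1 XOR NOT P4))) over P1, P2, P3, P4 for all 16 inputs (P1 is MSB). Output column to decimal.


Formula: (P1 XOR ((P3 XOR NOT P2) XOR (P1 XOR NOT P4))) over P1, P2, P3, P4 (16 rows)
Evaluate each row (bits = P1,P2,P3,P4, MSB first):
  row 0 [0000]: (0 XOR ((0 XOR NOT 0) XOR (0 XOR NOT 0))) -> 0
  row 1 [0001]: (0 XOR ((0 XOR NOT 0) XOR (0 XOR NOT 1))) -> 1
  row 2 [0010]: (0 XOR ((1 XOR NOT 0) XOR (0 XOR NOT 0))) -> 1
  row 3 [0011]: (0 XOR ((1 XOR NOT 0) XOR (0 XOR NOT 1))) -> 0
  row 4 [0100]: (0 XOR ((0 XOR NOT 1) XOR (0 XOR NOT 0))) -> 1
  row 5 [0101]: (0 XOR ((0 XOR NOT 1) XOR (0 XOR NOT 1))) -> 0
  row 6 [0110]: (0 XOR ((1 XOR NOT 1) XOR (0 XOR NOT 0))) -> 0
  row 7 [0111]: (0 XOR ((1 XOR NOT 1) XOR (0 XOR NOT 1))) -> 1
  row 8 [1000]: (1 XOR ((0 XOR NOT 0) XOR (1 XOR NOT 0))) -> 0
  row 9 [1001]: (1 XOR ((0 XOR NOT 0) XOR (1 XOR NOT 1))) -> 1
  row 10 [1010]: (1 XOR ((1 XOR NOT 0) XOR (1 XOR NOT 0))) -> 1
  row 11 [1011]: (1 XOR ((1 XOR NOT 0) XOR (1 XOR NOT 1))) -> 0
  row 12 [1100]: (1 XOR ((0 XOR NOT 1) XOR (1 XOR NOT 0))) -> 1
  row 13 [1101]: (1 XOR ((0 XOR NOT 1) XOR (1 XOR NOT 1))) -> 0
  row 14 [1110]: (1 XOR ((1 XOR NOT 1) XOR (1 XOR NOT 0))) -> 0
  row 15 [1111]: (1 XOR ((1 XOR NOT 1) XOR (1 XOR NOT 1))) -> 1
Full result column, 4 rows per line (P1,P2 fixed per line; P3,P4 runs 00..11 left to right):
  rows 0-3 [P1,P2=00]: 0110  = hex 6
  rows 4-7 [P1,P2=01]: 1001  = hex 9
  rows 8-11 [P1,P2=10]: 0110  = hex 6
  rows 12-15 [P1,P2=11]: 1001  = hex 9
Output column (row 0 .. row 15) = 0110100101101001
Output column grouped in 4s = 0110 1001 0110 1001 = 0x6969
Convert to decimal digit by digit (value = value*16 + digit):
  6 -> 6
  6*16 + 9 = 105
  105*16 + 6 = 1686
  1686*16 + 9 = 26985
Decimal = 26985

26985


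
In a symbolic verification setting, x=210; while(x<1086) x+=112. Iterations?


Step 1: x goes from 210 toward 1086 by 112; the body runs while x<1086, so iterations = ceil((bound-start)/step)
Step 2: Distance=876
Step 3: ceil(876/112)=8

8


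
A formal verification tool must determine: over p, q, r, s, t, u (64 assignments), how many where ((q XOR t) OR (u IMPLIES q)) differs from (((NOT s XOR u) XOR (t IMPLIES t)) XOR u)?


F1 = ((q XOR t) OR (u IMPLIES q))
F2 = (((NOT s XOR u) XOR (t IMPLIES t)) XOR u)
Evaluate both on each of 64 rows (bits = p,q,r,s,t,u):
  row 0 [000000]: F1=1 F2=0 (differ) -> 1
  row 1 [000001]: F1=0 F2=0 -> 0
  row 2 [000010]: F1=1 F2=0 (differ) -> 1
  row 3 [000011]: F1=1 F2=0 (differ) -> 1
  row 4 [000100]: F1=1 F2=1 -> 0
  (every remaining row is evaluated the same way; all 64 results are listed next)
Full result column, 8 rows per line (p,q,r fixed per line; s,t,u runs 000..111 left to right):
  rows 0-7 [p,q,r=000]: 10110100  (ones: 4)
  rows 8-15 [p,q,r=001]: 10110100  (ones: 4)
  rows 16-23 [p,q,r=010]: 11110000  (ones: 4)
  rows 24-31 [p,q,r=011]: 11110000  (ones: 4)
  rows 32-39 [p,q,r=100]: 10110100  (ones: 4)
  rows 40-47 [p,q,r=101]: 10110100  (ones: 4)
  rows 48-55 [p,q,r=110]: 11110000  (ones: 4)
  rows 56-63 [p,q,r=111]: 11110000  (ones: 4)
Disagreements = 4+4+4+4+4+4+4+4 = 32

32


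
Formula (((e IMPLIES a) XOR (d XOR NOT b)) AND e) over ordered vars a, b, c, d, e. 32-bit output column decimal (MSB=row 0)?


Formula: (((e IMPLIES a) XOR (d XOR NOT b)) AND e) over a, b, c, d, e (32 rows)
Evaluate each row (bits = a,b,c,d,e, MSB first):
  row 0 [00000]: (((0 IMPLIES 0) XOR (0 XOR NOT 0)) AND 0) -> 0
  row 1 [00001]: (((1 IMPLIES 0) XOR (0 XOR NOT 0)) AND 1) -> 1
  row 2 [00010]: (((0 IMPLIES 0) XOR (1 XOR NOT 0)) AND 0) -> 0
  row 3 [00011]: (((1 IMPLIES 0) XOR (1 XOR NOT 0)) AND 1) -> 0
  row 4 [00100]: (((0 IMPLIES 0) XOR (0 XOR NOT 0)) AND 0) -> 0
  row 5 [00101]: (((1 IMPLIES 0) XOR (0 XOR NOT 0)) AND 1) -> 1
  row 6 [00110]: (((0 IMPLIES 0) XOR (1 XOR NOT 0)) AND 0) -> 0
  row 7 [00111]: (((1 IMPLIES 0) XOR (1 XOR NOT 0)) AND 1) -> 0
  row 8 [01000]: (((0 IMPLIES 0) XOR (0 XOR NOT 1)) AND 0) -> 0
  row 9 [01001]: (((1 IMPLIES 0) XOR (0 XOR NOT 1)) AND 1) -> 0
  row 10 [01010]: (((0 IMPLIES 0) XOR (1 XOR NOT 1)) AND 0) -> 0
  row 11 [01011]: (((1 IMPLIES 0) XOR (1 XOR NOT 1)) AND 1) -> 1
  row 12 [01100]: (((0 IMPLIES 0) XOR (0 XOR NOT 1)) AND 0) -> 0
  row 13 [01101]: (((1 IMPLIES 0) XOR (0 XOR NOT 1)) AND 1) -> 0
  row 14 [01110]: (((0 IMPLIES 0) XOR (1 XOR NOT 1)) AND 0) -> 0
  row 15 [01111]: (((1 IMPLIES 0) XOR (1 XOR NOT 1)) AND 1) -> 1
  row 16 [10000]: (((0 IMPLIES 1) XOR (0 XOR NOT 0)) AND 0) -> 0
  row 17 [10001]: (((1 IMPLIES 1) XOR (0 XOR NOT 0)) AND 1) -> 0
  row 18 [10010]: (((0 IMPLIES 1) XOR (1 XOR NOT 0)) AND 0) -> 0
  row 19 [10011]: (((1 IMPLIES 1) XOR (1 XOR NOT 0)) AND 1) -> 1
  row 20 [10100]: (((0 IMPLIES 1) XOR (0 XOR NOT 0)) AND 0) -> 0
  row 21 [10101]: (((1 IMPLIES 1) XOR (0 XOR NOT 0)) AND 1) -> 0
  row 22 [10110]: (((0 IMPLIES 1) XOR (1 XOR NOT 0)) AND 0) -> 0
  row 23 [10111]: (((1 IMPLIES 1) XOR (1 XOR NOT 0)) AND 1) -> 1
  row 24 [11000]: (((0 IMPLIES 1) XOR (0 XOR NOT 1)) AND 0) -> 0
  row 25 [11001]: (((1 IMPLIES 1) XOR (0 XOR NOT 1)) AND 1) -> 1
  row 26 [11010]: (((0 IMPLIES 1) XOR (1 XOR NOT 1)) AND 0) -> 0
  row 27 [11011]: (((1 IMPLIES 1) XOR (1 XOR NOT 1)) AND 1) -> 0
  row 28 [11100]: (((0 IMPLIES 1) XOR (0 XOR NOT 1)) AND 0) -> 0
  row 29 [11101]: (((1 IMPLIES 1) XOR (0 XOR NOT 1)) AND 1) -> 1
  row 30 [11110]: (((0 IMPLIES 1) XOR (1 XOR NOT 1)) AND 0) -> 0
  row 31 [11111]: (((1 IMPLIES 1) XOR (1 XOR NOT 1)) AND 1) -> 0
Full result column, 4 rows per line (a,b,c fixed per line; d,e runs 00..11 left to right):
  rows 0-3 [a,b,c=000]: 0100  = hex 4
  rows 4-7 [a,b,c=001]: 0100  = hex 4
  rows 8-11 [a,b,c=010]: 0001  = hex 1
  rows 12-15 [a,b,c=011]: 0001  = hex 1
  rows 16-19 [a,b,c=100]: 0001  = hex 1
  rows 20-23 [a,b,c=101]: 0001  = hex 1
  rows 24-27 [a,b,c=110]: 0100  = hex 4
  rows 28-31 [a,b,c=111]: 0100  = hex 4
Output column (row 0 .. row 31) = 01000100000100010001000101000100
Output column grouped in 4s = 0100 0100 0001 0001 0001 0001 0100 0100 = 0x44111144
Convert to decimal digit by digit (value = value*16 + digit):
  4 -> 4
  4*16 + 4 = 68
  68*16 + 1 = 1089
  1089*16 + 1 = 17425
  17425*16 + 1 = 278801
  278801*16 + 1 = 4460817
  4460817*16 + 4 = 71373076
  71373076*16 + 4 = 1141969220
Decimal = 1141969220

1141969220


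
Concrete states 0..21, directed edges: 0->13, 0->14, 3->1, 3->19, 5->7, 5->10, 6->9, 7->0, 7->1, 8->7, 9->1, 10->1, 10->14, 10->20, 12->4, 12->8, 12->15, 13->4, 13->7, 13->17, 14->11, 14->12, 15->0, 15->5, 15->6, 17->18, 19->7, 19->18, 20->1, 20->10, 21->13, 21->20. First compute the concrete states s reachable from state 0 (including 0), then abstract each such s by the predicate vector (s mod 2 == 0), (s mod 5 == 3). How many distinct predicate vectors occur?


BFS from 0:
Concrete reachable: {0, 1, 4, 5, 6, 7, 8, 9, 10, 11, 12, 13, 14, 15, 17, 18, 20}
Abstract via predicates (s mod 2 == 0), (s mod 5 == 3):
  (0,0) <- {1, 5, 7, 9, 11, 15, 17}
  (0,1) <- {13}
  (1,0) <- {0, 4, 6, 10, 12, 14, 20}
  (1,1) <- {8, 18}
Distinct abstract states = 4

4


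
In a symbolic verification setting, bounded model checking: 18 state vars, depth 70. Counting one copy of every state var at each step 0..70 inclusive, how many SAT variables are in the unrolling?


BMC unrolls to depth k, creating one copy of each state var for steps 0..k.
Step count = 70 + 1 = 71 (steps 0 through 70)
Vars per step = 18
Total = 18 * 71 = 1278

1278


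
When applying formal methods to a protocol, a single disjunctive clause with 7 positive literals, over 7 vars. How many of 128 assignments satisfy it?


Step 1: Total=2^7=128
Step 2: Unsat when all 7 false: 2^0=1
Step 3: Sat=128-1=127

127


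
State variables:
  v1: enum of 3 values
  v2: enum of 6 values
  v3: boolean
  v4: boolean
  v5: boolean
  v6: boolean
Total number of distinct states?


State space = product of domain sizes of all variables.
Domain sizes:
  v1 (enum of 3 values): 3
  v2 (enum of 6 values): 6
  v3 (boolean): 2
  v4 (boolean): 2
  v5 (boolean): 2
  v6 (boolean): 2
Product = 3 * 6 * 2 * 2 * 2 * 2 = 288

288


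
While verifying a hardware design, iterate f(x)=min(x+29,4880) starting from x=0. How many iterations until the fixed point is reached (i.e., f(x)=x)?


Step 1: x=0, cap=4880, increment=29
Step 2: x grows by 29 each step until capped at 4880; fixed point is x=4880
Step 3: iterations = ceil(4880/29) = 169

169


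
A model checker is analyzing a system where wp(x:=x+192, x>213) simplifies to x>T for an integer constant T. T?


Formula: wp(x:=E, P) = P[E/x] (substitute E for x in postcondition)
Step 1: Postcondition: x>213
Step 2: Substitute x+192 for x: x+192>213
Step 3: Solve for x: x > 213-192 = 21

21


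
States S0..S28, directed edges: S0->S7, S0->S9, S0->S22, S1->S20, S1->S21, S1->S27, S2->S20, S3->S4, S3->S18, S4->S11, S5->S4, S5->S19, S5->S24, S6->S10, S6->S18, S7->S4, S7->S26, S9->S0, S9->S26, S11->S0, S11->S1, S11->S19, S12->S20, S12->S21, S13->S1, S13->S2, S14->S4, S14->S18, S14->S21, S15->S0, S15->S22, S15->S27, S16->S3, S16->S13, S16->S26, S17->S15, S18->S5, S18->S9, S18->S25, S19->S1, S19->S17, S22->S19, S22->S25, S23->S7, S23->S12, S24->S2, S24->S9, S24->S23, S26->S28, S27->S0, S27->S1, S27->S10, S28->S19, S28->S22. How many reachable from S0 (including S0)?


BFS from S0:
  layer 0: {S0}
  layer 1: {S7, S9, S22}
  layer 2: {S4, S19, S25, S26}
  layer 3: {S1, S11, S17, S28}
  layer 4: {S15, S20, S21, S27}
  layer 5: {S10}
Reachable set: {S0, S1, S4, S7, S9, S10, S11, S15, S17, S19, S20, S21, S22, S25, S26, S27, S28}
Count = 17

17


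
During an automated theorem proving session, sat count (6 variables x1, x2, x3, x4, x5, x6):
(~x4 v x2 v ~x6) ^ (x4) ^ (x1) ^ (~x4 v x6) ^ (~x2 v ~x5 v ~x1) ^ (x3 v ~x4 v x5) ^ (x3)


CNF with 7 clauses over 6 vars (64 assignments).
An assignment satisfies CNF iff every clause has >=1 true literal.
Check each row (bits = x1,x2,x3,x4,x5,x6; clause T/F shown):
  row 0 [000000]: clauses=TFFTTTF -> 0
  row 1 [000001]: clauses=TFFTTTF -> 0
  row 2 [000010]: clauses=TFFTTTF -> 0
  row 3 [000011]: clauses=TFFTTTF -> 0
  row 4 [000100]: clauses=TTFFTFF -> 0
  (every remaining row is evaluated the same way; all 64 results are listed next)
Full result column, 8 rows per line (x1,x2,x3 fixed per line; x4,x5,x6 runs 000..111 left to right):
  rows 0-7 [x1,x2,x3=000]: 00000000  (ones: 0)
  rows 8-15 [x1,x2,x3=001]: 00000000  (ones: 0)
  rows 16-23 [x1,x2,x3=010]: 00000000  (ones: 0)
  rows 24-31 [x1,x2,x3=011]: 00000000  (ones: 0)
  rows 32-39 [x1,x2,x3=100]: 00000000  (ones: 0)
  rows 40-47 [x1,x2,x3=101]: 00000000  (ones: 0)
  rows 48-55 [x1,x2,x3=110]: 00000000  (ones: 0)
  rows 56-63 [x1,x2,x3=111]: 00000100  (ones: 1)
Satisfying assignments = 0+0+0+0+0+0+0+1 = 1

1


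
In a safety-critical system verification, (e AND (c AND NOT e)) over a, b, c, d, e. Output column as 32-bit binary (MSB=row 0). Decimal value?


Formula: (e AND (c AND NOT e)) over a, b, c, d, e (32 rows)
Evaluate each row (bits = a,b,c,d,e, MSB first):
  row 0 [00000]: (0 AND (0 AND NOT 0)) -> 0
  row 1 [00001]: (1 AND (0 AND NOT 1)) -> 0
  row 2 [00010]: (0 AND (0 AND NOT 0)) -> 0
  row 3 [00011]: (1 AND (0 AND NOT 1)) -> 0
  row 4 [00100]: (0 AND (1 AND NOT 0)) -> 0
  row 5 [00101]: (1 AND (1 AND NOT 1)) -> 0
  row 6 [00110]: (0 AND (1 AND NOT 0)) -> 0
  row 7 [00111]: (1 AND (1 AND NOT 1)) -> 0
  row 8 [01000]: (0 AND (0 AND NOT 0)) -> 0
  row 9 [01001]: (1 AND (0 AND NOT 1)) -> 0
  row 10 [01010]: (0 AND (0 AND NOT 0)) -> 0
  row 11 [01011]: (1 AND (0 AND NOT 1)) -> 0
  row 12 [01100]: (0 AND (1 AND NOT 0)) -> 0
  row 13 [01101]: (1 AND (1 AND NOT 1)) -> 0
  row 14 [01110]: (0 AND (1 AND NOT 0)) -> 0
  row 15 [01111]: (1 AND (1 AND NOT 1)) -> 0
  row 16 [10000]: (0 AND (0 AND NOT 0)) -> 0
  row 17 [10001]: (1 AND (0 AND NOT 1)) -> 0
  row 18 [10010]: (0 AND (0 AND NOT 0)) -> 0
  row 19 [10011]: (1 AND (0 AND NOT 1)) -> 0
  row 20 [10100]: (0 AND (1 AND NOT 0)) -> 0
  row 21 [10101]: (1 AND (1 AND NOT 1)) -> 0
  row 22 [10110]: (0 AND (1 AND NOT 0)) -> 0
  row 23 [10111]: (1 AND (1 AND NOT 1)) -> 0
  row 24 [11000]: (0 AND (0 AND NOT 0)) -> 0
  row 25 [11001]: (1 AND (0 AND NOT 1)) -> 0
  row 26 [11010]: (0 AND (0 AND NOT 0)) -> 0
  row 27 [11011]: (1 AND (0 AND NOT 1)) -> 0
  row 28 [11100]: (0 AND (1 AND NOT 0)) -> 0
  row 29 [11101]: (1 AND (1 AND NOT 1)) -> 0
  row 30 [11110]: (0 AND (1 AND NOT 0)) -> 0
  row 31 [11111]: (1 AND (1 AND NOT 1)) -> 0
Full result column, 4 rows per line (a,b,c fixed per line; d,e runs 00..11 left to right):
  rows 0-3 [a,b,c=000]: 0000  = hex 0
  rows 4-7 [a,b,c=001]: 0000  = hex 0
  rows 8-11 [a,b,c=010]: 0000  = hex 0
  rows 12-15 [a,b,c=011]: 0000  = hex 0
  rows 16-19 [a,b,c=100]: 0000  = hex 0
  rows 20-23 [a,b,c=101]: 0000  = hex 0
  rows 24-27 [a,b,c=110]: 0000  = hex 0
  rows 28-31 [a,b,c=111]: 0000  = hex 0
Output column (row 0 .. row 31) = 00000000000000000000000000000000
Output column grouped in 4s = 0000 0000 0000 0000 0000 0000 0000 0000 = 0x00000000
Convert to decimal digit by digit (value = value*16 + digit):
  0 -> 0
  0*16 + 0 = 0
  0*16 + 0 = 0
  0*16 + 0 = 0
  0*16 + 0 = 0
  0*16 + 0 = 0
  0*16 + 0 = 0
  0*16 + 0 = 0
Decimal = 0

0


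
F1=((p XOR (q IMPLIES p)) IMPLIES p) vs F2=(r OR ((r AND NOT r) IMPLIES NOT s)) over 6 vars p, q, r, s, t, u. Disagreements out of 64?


F1 = ((p XOR (q IMPLIES p)) IMPLIES p)
F2 = (r OR ((r AND NOT r) IMPLIES NOT s))
Evaluate both on each of 64 rows (bits = p,q,r,s,t,u):
  row 0 [000000]: F1=0 F2=1 (differ) -> 1
  row 1 [000001]: F1=0 F2=1 (differ) -> 1
  row 2 [000010]: F1=0 F2=1 (differ) -> 1
  row 3 [000011]: F1=0 F2=1 (differ) -> 1
  row 4 [000100]: F1=0 F2=1 (differ) -> 1
  (every remaining row is evaluated the same way; all 64 results are listed next)
Full result column, 8 rows per line (p,q,r fixed per line; s,t,u runs 000..111 left to right):
  rows 0-7 [p,q,r=000]: 11111111  (ones: 8)
  rows 8-15 [p,q,r=001]: 11111111  (ones: 8)
  rows 16-23 [p,q,r=010]: 00000000  (ones: 0)
  rows 24-31 [p,q,r=011]: 00000000  (ones: 0)
  rows 32-39 [p,q,r=100]: 00000000  (ones: 0)
  rows 40-47 [p,q,r=101]: 00000000  (ones: 0)
  rows 48-55 [p,q,r=110]: 00000000  (ones: 0)
  rows 56-63 [p,q,r=111]: 00000000  (ones: 0)
Disagreements = 8+8+0+0+0+0+0+0 = 16

16


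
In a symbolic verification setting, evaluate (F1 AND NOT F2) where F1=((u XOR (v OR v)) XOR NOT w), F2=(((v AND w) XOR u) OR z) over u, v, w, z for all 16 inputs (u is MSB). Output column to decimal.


F1 = ((u XOR (v OR v)) XOR NOT w)
F2 = (((v AND w) XOR u) OR z)
Counterexample to F1=>F2 is where F1=1 and F2=0.
Evaluate each row (bits = u,v,w,z, MSB first):
  row 0 [0000]: F1=1 F2=0 -> F1&~F2 -> 1
  row 1 [0001]: F1=1 F2=1 -> F1&~F2 -> 0
  row 2 [0010]: F1=0 F2=0 -> F1&~F2 -> 0
  row 3 [0011]: F1=0 F2=1 -> F1&~F2 -> 0
  row 4 [0100]: F1=0 F2=0 -> F1&~F2 -> 0
  row 5 [0101]: F1=0 F2=1 -> F1&~F2 -> 0
  row 6 [0110]: F1=1 F2=1 -> F1&~F2 -> 0
  row 7 [0111]: F1=1 F2=1 -> F1&~F2 -> 0
  row 8 [1000]: F1=0 F2=1 -> F1&~F2 -> 0
  row 9 [1001]: F1=0 F2=1 -> F1&~F2 -> 0
  row 10 [1010]: F1=1 F2=1 -> F1&~F2 -> 0
  row 11 [1011]: F1=1 F2=1 -> F1&~F2 -> 0
  row 12 [1100]: F1=1 F2=1 -> F1&~F2 -> 0
  row 13 [1101]: F1=1 F2=1 -> F1&~F2 -> 0
  row 14 [1110]: F1=0 F2=0 -> F1&~F2 -> 0
  row 15 [1111]: F1=0 F2=1 -> F1&~F2 -> 0
Full result column, 4 rows per line (u,v fixed per line; w,z runs 00..11 left to right):
  rows 0-3 [u,v=00]: 1000  = hex 8
  rows 4-7 [u,v=01]: 0000  = hex 0
  rows 8-11 [u,v=10]: 0000  = hex 0
  rows 12-15 [u,v=11]: 0000  = hex 0
Counterexample vector (row 0 .. row 15) = 1000000000000000
Output column grouped in 4s = 1000 0000 0000 0000 = 0x8000
Convert to decimal digit by digit (value = value*16 + digit):
  8 -> 8
  8*16 + 0 = 128
  128*16 + 0 = 2048
  2048*16 + 0 = 32768
Decimal = 32768

32768


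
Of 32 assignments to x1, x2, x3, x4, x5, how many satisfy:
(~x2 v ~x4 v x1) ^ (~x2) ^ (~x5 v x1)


CNF with 3 clauses over 5 vars (32 assignments).
An assignment satisfies CNF iff every clause has >=1 true literal.
Check each row (bits = x1,x2,x3,x4,x5; clause T/F shown):
  row 0 [00000]: clauses=TTT -> 1
  row 1 [00001]: clauses=TTF -> 0
  row 2 [00010]: clauses=TTT -> 1
  row 3 [00011]: clauses=TTF -> 0
  row 4 [00100]: clauses=TTT -> 1
  row 5 [00101]: clauses=TTF -> 0
  row 6 [00110]: clauses=TTT -> 1
  row 7 [00111]: clauses=TTF -> 0
  row 8 [01000]: clauses=TFT -> 0
  row 9 [01001]: clauses=TFF -> 0
  row 10 [01010]: clauses=FFT -> 0
  row 11 [01011]: clauses=FFF -> 0
  row 12 [01100]: clauses=TFT -> 0
  row 13 [01101]: clauses=TFF -> 0
  row 14 [01110]: clauses=FFT -> 0
  row 15 [01111]: clauses=FFF -> 0
  row 16 [10000]: clauses=TTT -> 1
  row 17 [10001]: clauses=TTT -> 1
  row 18 [10010]: clauses=TTT -> 1
  row 19 [10011]: clauses=TTT -> 1
  row 20 [10100]: clauses=TTT -> 1
  row 21 [10101]: clauses=TTT -> 1
  row 22 [10110]: clauses=TTT -> 1
  row 23 [10111]: clauses=TTT -> 1
  row 24 [11000]: clauses=TFT -> 0
  row 25 [11001]: clauses=TFT -> 0
  row 26 [11010]: clauses=TFT -> 0
  row 27 [11011]: clauses=TFT -> 0
  row 28 [11100]: clauses=TFT -> 0
  row 29 [11101]: clauses=TFT -> 0
  row 30 [11110]: clauses=TFT -> 0
  row 31 [11111]: clauses=TFT -> 0
Full result column, 8 rows per line (x1,x2 fixed per line; x3,x4,x5 runs 000..111 left to right):
  rows 0-7 [x1,x2=00]: 10101010  (ones: 4)
  rows 8-15 [x1,x2=01]: 00000000  (ones: 0)
  rows 16-23 [x1,x2=10]: 11111111  (ones: 8)
  rows 24-31 [x1,x2=11]: 00000000  (ones: 0)
Satisfying assignments = 4+0+8+0 = 12

12


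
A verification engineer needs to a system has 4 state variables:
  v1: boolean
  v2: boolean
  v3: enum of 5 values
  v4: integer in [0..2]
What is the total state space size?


State space = product of domain sizes of all variables.
Domain sizes:
  v1 (boolean): 2
  v2 (boolean): 2
  v3 (enum of 5 values): 5
  v4 (integer in [0..2]): 3
Product = 2 * 2 * 5 * 3 = 60

60


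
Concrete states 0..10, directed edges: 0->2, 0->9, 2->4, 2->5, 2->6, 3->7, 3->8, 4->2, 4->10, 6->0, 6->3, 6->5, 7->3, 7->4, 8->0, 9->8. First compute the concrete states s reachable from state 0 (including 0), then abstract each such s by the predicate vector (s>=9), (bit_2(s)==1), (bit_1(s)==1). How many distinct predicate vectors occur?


BFS from 0:
Concrete reachable: {0, 2, 3, 4, 5, 6, 7, 8, 9, 10}
Abstract via predicates (s>=9), (bit_2(s)==1), (bit_1(s)==1):
  (0,0,0) <- {0, 8}
  (0,0,1) <- {2, 3}
  (0,1,0) <- {4, 5}
  (0,1,1) <- {6, 7}
  (1,0,0) <- {9}
  (1,0,1) <- {10}
Distinct abstract states = 6

6


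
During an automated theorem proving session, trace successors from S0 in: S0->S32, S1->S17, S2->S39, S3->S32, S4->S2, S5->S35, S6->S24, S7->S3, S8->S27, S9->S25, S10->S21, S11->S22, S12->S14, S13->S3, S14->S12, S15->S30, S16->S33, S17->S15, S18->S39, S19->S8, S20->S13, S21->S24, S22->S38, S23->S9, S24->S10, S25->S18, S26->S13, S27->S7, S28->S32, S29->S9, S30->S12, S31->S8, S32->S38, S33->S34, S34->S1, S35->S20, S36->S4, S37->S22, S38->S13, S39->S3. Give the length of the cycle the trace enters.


Trace from S0 until a state repeats:
  S0 -> S32 -> S38 -> S13 -> S3 -> S32
S32 first seen at step 1, revisited at step 5.
Cycle length = 5 - 1 = 4

4


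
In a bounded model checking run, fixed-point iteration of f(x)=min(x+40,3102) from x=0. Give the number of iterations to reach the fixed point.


Step 1: x=0, cap=3102, increment=40
Step 2: x grows by 40 each step until capped at 3102; fixed point is x=3102
Step 3: iterations = ceil(3102/40) = 78

78


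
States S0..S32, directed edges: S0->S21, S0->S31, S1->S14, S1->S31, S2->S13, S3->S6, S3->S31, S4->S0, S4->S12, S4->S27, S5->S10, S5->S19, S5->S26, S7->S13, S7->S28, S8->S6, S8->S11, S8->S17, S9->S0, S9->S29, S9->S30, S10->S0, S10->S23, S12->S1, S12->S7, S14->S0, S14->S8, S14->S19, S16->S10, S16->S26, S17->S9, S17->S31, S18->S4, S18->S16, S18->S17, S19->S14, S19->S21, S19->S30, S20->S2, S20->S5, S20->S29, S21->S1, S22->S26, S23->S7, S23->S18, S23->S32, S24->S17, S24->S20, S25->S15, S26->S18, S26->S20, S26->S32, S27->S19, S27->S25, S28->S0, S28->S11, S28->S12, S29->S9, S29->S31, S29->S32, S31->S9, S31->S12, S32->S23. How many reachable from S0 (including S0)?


BFS from S0:
  layer 0: {S0}
  layer 1: {S21, S31}
  layer 2: {S1, S9, S12}
  layer 3: {S7, S14, S29, S30}
  layer 4: {S8, S13, S19, S28, S32}
  layer 5: {S6, S11, S17, S23}
  layer 6: {S18}
  layer 7: {S4, S16}
  layer 8: {S10, S26, S27}
  layer 9: {S20, S25}
  layer 10: {S2, S5, S15}
Reachable set: {S0, S1, S2, S4, S5, S6, S7, S8, S9, S10, S11, S12, S13, S14, S15, S16, S17, S18, S19, S20, S21, S23, S25, S26, S27, S28, S29, S30, S31, S32}
Count = 30

30


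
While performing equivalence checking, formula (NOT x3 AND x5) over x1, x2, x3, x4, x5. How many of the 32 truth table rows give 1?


Formula: (NOT x3 AND x5) over 5 vars (32 rows)
Evaluate each row (x1, x2, x3, x4, x5 as bits, MSB first):
  row 0 [00000]: (NOT 0 AND 0) -> 0
  row 1 [00001]: (NOT 0 AND 1) -> 1
  row 2 [00010]: (NOT 0 AND 0) -> 0
  row 3 [00011]: (NOT 0 AND 1) -> 1
  row 4 [00100]: (NOT 1 AND 0) -> 0
  row 5 [00101]: (NOT 1 AND 1) -> 0
  row 6 [00110]: (NOT 1 AND 0) -> 0
  row 7 [00111]: (NOT 1 AND 1) -> 0
  row 8 [01000]: (NOT 0 AND 0) -> 0
  row 9 [01001]: (NOT 0 AND 1) -> 1
  row 10 [01010]: (NOT 0 AND 0) -> 0
  row 11 [01011]: (NOT 0 AND 1) -> 1
  row 12 [01100]: (NOT 1 AND 0) -> 0
  row 13 [01101]: (NOT 1 AND 1) -> 0
  row 14 [01110]: (NOT 1 AND 0) -> 0
  row 15 [01111]: (NOT 1 AND 1) -> 0
  row 16 [10000]: (NOT 0 AND 0) -> 0
  row 17 [10001]: (NOT 0 AND 1) -> 1
  row 18 [10010]: (NOT 0 AND 0) -> 0
  row 19 [10011]: (NOT 0 AND 1) -> 1
  row 20 [10100]: (NOT 1 AND 0) -> 0
  row 21 [10101]: (NOT 1 AND 1) -> 0
  row 22 [10110]: (NOT 1 AND 0) -> 0
  row 23 [10111]: (NOT 1 AND 1) -> 0
  row 24 [11000]: (NOT 0 AND 0) -> 0
  row 25 [11001]: (NOT 0 AND 1) -> 1
  row 26 [11010]: (NOT 0 AND 0) -> 0
  row 27 [11011]: (NOT 0 AND 1) -> 1
  row 28 [11100]: (NOT 1 AND 0) -> 0
  row 29 [11101]: (NOT 1 AND 1) -> 0
  row 30 [11110]: (NOT 1 AND 0) -> 0
  row 31 [11111]: (NOT 1 AND 1) -> 0
Full result column, 8 rows per line (x1,x2 fixed per line; x3,x4,x5 runs 000..111 left to right):
  rows 0-7 [x1,x2=00]: 01010000  (ones: 2)
  rows 8-15 [x1,x2=01]: 01010000  (ones: 2)
  rows 16-23 [x1,x2=10]: 01010000  (ones: 2)
  rows 24-31 [x1,x2=11]: 01010000  (ones: 2)
Count of 1-rows = 2+2+2+2 = 8

8


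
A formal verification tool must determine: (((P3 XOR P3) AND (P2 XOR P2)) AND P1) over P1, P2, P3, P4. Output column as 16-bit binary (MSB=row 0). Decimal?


Formula: (((P3 XOR P3) AND (P2 XOR P2)) AND P1) over P1, P2, P3, P4 (16 rows)
Evaluate each row (bits = P1,P2,P3,P4, MSB first):
  row 0 [0000]: (((0 XOR 0) AND (0 XOR 0)) AND 0) -> 0
  row 1 [0001]: (((0 XOR 0) AND (0 XOR 0)) AND 0) -> 0
  row 2 [0010]: (((1 XOR 1) AND (0 XOR 0)) AND 0) -> 0
  row 3 [0011]: (((1 XOR 1) AND (0 XOR 0)) AND 0) -> 0
  row 4 [0100]: (((0 XOR 0) AND (1 XOR 1)) AND 0) -> 0
  row 5 [0101]: (((0 XOR 0) AND (1 XOR 1)) AND 0) -> 0
  row 6 [0110]: (((1 XOR 1) AND (1 XOR 1)) AND 0) -> 0
  row 7 [0111]: (((1 XOR 1) AND (1 XOR 1)) AND 0) -> 0
  row 8 [1000]: (((0 XOR 0) AND (0 XOR 0)) AND 1) -> 0
  row 9 [1001]: (((0 XOR 0) AND (0 XOR 0)) AND 1) -> 0
  row 10 [1010]: (((1 XOR 1) AND (0 XOR 0)) AND 1) -> 0
  row 11 [1011]: (((1 XOR 1) AND (0 XOR 0)) AND 1) -> 0
  row 12 [1100]: (((0 XOR 0) AND (1 XOR 1)) AND 1) -> 0
  row 13 [1101]: (((0 XOR 0) AND (1 XOR 1)) AND 1) -> 0
  row 14 [1110]: (((1 XOR 1) AND (1 XOR 1)) AND 1) -> 0
  row 15 [1111]: (((1 XOR 1) AND (1 XOR 1)) AND 1) -> 0
Full result column, 4 rows per line (P1,P2 fixed per line; P3,P4 runs 00..11 left to right):
  rows 0-3 [P1,P2=00]: 0000  = hex 0
  rows 4-7 [P1,P2=01]: 0000  = hex 0
  rows 8-11 [P1,P2=10]: 0000  = hex 0
  rows 12-15 [P1,P2=11]: 0000  = hex 0
Output column (row 0 .. row 15) = 0000000000000000
Output column grouped in 4s = 0000 0000 0000 0000 = 0x0000
Convert to decimal digit by digit (value = value*16 + digit):
  0 -> 0
  0*16 + 0 = 0
  0*16 + 0 = 0
  0*16 + 0 = 0
Decimal = 0

0


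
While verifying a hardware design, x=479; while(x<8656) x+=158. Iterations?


Step 1: x goes from 479 toward 8656 by 158; the body runs while x<8656, so iterations = ceil((bound-start)/step)
Step 2: Distance=8177
Step 3: ceil(8177/158)=52

52


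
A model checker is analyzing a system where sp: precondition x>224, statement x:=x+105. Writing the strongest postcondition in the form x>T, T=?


Formula: sp(P, x:=E) = exists old_x. (x = E[old_x/x]) AND P[old_x/x] (old_x is the value of x before the assignment; eliminate old_x by solving x = E[old_x/x] for old_x)
Step 1: Precondition P: x>224, i.e. old_x > 224
Step 2: Assignment gives x = old_x + 105, so old_x = x - 105
Step 3: Substitute into P: x - 105 > 224
Step 4: Simplify: x > 224+105 = 329

329


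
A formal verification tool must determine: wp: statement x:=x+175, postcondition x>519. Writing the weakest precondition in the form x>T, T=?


Formula: wp(x:=E, P) = P[E/x] (substitute E for x in postcondition)
Step 1: Postcondition: x>519
Step 2: Substitute x+175 for x: x+175>519
Step 3: Solve for x: x > 519-175 = 344

344


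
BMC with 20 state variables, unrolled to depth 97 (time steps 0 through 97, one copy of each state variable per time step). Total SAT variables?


BMC unrolls to depth k, creating one copy of each state var for steps 0..k.
Step count = 97 + 1 = 98 (steps 0 through 97)
Vars per step = 20
Total = 20 * 98 = 1960

1960


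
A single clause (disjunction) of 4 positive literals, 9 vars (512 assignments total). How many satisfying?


Step 1: Total=2^9=512
Step 2: Unsat when all 4 false: 2^5=32
Step 3: Sat=512-32=480

480


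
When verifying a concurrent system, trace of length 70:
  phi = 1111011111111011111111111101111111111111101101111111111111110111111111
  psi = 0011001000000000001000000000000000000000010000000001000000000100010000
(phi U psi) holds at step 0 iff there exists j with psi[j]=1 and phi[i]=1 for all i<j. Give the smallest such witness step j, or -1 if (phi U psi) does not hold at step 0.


(phi U psi) at 0: need smallest j with psi[j]=1 and phi[i]=1 for all i in [0,j).
Scan from step 0:
  step 0: phi=1, psi=0 -> continue
  step 1: phi=1, psi=0 -> continue
  step 2: psi=1 and phi held for [0,2) -> witness found
Witness step = 2

2


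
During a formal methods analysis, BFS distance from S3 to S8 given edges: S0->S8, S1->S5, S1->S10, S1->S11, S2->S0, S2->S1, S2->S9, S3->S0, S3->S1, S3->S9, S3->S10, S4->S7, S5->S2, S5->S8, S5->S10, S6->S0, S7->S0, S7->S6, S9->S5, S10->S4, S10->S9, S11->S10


BFS layer-by-layer from S3:
  dist 0: {S3}
  dist 1: {S0, S1, S9, S10}
  dist 2: {S4, S5, S8, S11}
  -> S8 reached at distance 2
Shortest path length = 2

2


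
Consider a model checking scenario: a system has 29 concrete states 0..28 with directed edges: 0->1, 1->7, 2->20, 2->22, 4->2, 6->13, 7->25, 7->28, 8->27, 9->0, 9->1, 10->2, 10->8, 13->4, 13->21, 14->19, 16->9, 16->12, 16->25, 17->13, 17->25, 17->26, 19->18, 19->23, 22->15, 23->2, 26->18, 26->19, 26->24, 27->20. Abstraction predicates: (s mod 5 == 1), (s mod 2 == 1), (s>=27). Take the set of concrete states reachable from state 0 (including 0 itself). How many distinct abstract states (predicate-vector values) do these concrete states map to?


BFS from 0:
Concrete reachable: {0, 1, 7, 25, 28}
Abstract via predicates (s mod 5 == 1), (s mod 2 == 1), (s>=27):
  (0,0,0) <- {0}
  (0,0,1) <- {28}
  (0,1,0) <- {7, 25}
  (1,1,0) <- {1}
Distinct abstract states = 4

4


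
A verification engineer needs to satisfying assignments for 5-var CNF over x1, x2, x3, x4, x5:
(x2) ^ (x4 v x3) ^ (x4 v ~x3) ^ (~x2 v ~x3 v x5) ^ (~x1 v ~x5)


CNF with 5 clauses over 5 vars (32 assignments).
An assignment satisfies CNF iff every clause has >=1 true literal.
Check each row (bits = x1,x2,x3,x4,x5; clause T/F shown):
  row 0 [00000]: clauses=FFTTT -> 0
  row 1 [00001]: clauses=FFTTT -> 0
  row 2 [00010]: clauses=FTTTT -> 0
  row 3 [00011]: clauses=FTTTT -> 0
  row 4 [00100]: clauses=FTFTT -> 0
  row 5 [00101]: clauses=FTFTT -> 0
  row 6 [00110]: clauses=FTTTT -> 0
  row 7 [00111]: clauses=FTTTT -> 0
  row 8 [01000]: clauses=TFTTT -> 0
  row 9 [01001]: clauses=TFTTT -> 0
  row 10 [01010]: clauses=TTTTT -> 1
  row 11 [01011]: clauses=TTTTT -> 1
  row 12 [01100]: clauses=TTFFT -> 0
  row 13 [01101]: clauses=TTFTT -> 0
  row 14 [01110]: clauses=TTTFT -> 0
  row 15 [01111]: clauses=TTTTT -> 1
  row 16 [10000]: clauses=FFTTT -> 0
  row 17 [10001]: clauses=FFTTF -> 0
  row 18 [10010]: clauses=FTTTT -> 0
  row 19 [10011]: clauses=FTTTF -> 0
  row 20 [10100]: clauses=FTFTT -> 0
  row 21 [10101]: clauses=FTFTF -> 0
  row 22 [10110]: clauses=FTTTT -> 0
  row 23 [10111]: clauses=FTTTF -> 0
  row 24 [11000]: clauses=TFTTT -> 0
  row 25 [11001]: clauses=TFTTF -> 0
  row 26 [11010]: clauses=TTTTT -> 1
  row 27 [11011]: clauses=TTTTF -> 0
  row 28 [11100]: clauses=TTFFT -> 0
  row 29 [11101]: clauses=TTFTF -> 0
  row 30 [11110]: clauses=TTTFT -> 0
  row 31 [11111]: clauses=TTTTF -> 0
Full result column, 8 rows per line (x1,x2 fixed per line; x3,x4,x5 runs 000..111 left to right):
  rows 0-7 [x1,x2=00]: 00000000  (ones: 0)
  rows 8-15 [x1,x2=01]: 00110001  (ones: 3)
  rows 16-23 [x1,x2=10]: 00000000  (ones: 0)
  rows 24-31 [x1,x2=11]: 00100000  (ones: 1)
Satisfying assignments = 0+3+0+1 = 4

4


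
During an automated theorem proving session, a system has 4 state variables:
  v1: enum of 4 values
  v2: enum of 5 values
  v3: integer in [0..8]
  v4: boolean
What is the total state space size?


State space = product of domain sizes of all variables.
Domain sizes:
  v1 (enum of 4 values): 4
  v2 (enum of 5 values): 5
  v3 (integer in [0..8]): 9
  v4 (boolean): 2
Product = 4 * 5 * 9 * 2 = 360

360


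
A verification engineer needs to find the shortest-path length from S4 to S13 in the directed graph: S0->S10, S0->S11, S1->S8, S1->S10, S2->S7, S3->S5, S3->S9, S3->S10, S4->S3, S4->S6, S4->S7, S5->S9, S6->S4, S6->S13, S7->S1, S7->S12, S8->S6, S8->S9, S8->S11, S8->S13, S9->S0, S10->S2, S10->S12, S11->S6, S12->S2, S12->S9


BFS layer-by-layer from S4:
  dist 0: {S4}
  dist 1: {S3, S6, S7}
  dist 2: {S1, S5, S9, S10, S12, S13}
  -> S13 reached at distance 2
Shortest path length = 2

2


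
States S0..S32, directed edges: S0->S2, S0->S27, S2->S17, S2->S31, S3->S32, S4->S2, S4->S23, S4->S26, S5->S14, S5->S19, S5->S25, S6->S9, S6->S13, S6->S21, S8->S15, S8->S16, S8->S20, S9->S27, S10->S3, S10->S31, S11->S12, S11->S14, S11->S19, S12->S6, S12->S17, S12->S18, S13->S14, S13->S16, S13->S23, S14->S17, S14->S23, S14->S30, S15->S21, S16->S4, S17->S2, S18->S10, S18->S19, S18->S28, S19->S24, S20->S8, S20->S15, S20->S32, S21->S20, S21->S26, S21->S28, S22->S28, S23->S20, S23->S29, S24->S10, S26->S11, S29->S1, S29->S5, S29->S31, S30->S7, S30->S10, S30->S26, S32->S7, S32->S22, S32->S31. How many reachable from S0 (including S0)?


BFS from S0:
  layer 0: {S0}
  layer 1: {S2, S27}
  layer 2: {S17, S31}
Reachable set: {S0, S2, S17, S27, S31}
Count = 5

5


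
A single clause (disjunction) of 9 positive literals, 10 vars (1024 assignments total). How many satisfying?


Step 1: Total=2^10=1024
Step 2: Unsat when all 9 false: 2^1=2
Step 3: Sat=1024-2=1022

1022


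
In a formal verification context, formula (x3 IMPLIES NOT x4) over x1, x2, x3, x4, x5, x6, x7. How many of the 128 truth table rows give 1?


Formula: (x3 IMPLIES NOT x4) over 7 vars (128 rows)
Evaluate each row (x1, x2, x3, x4, x5, x6, x7 as bits, MSB first):
  row 0 [0000000]: (0 IMPLIES NOT 0) -> 1
  row 1 [0000001]: (0 IMPLIES NOT 0) -> 1
  row 2 [0000010]: (0 IMPLIES NOT 0) -> 1
  row 3 [0000011]: (0 IMPLIES NOT 0) -> 1
  row 4 [0000100]: (0 IMPLIES NOT 0) -> 1
  (every remaining row is evaluated the same way; all 128 results are listed next)
Full result column, 8 rows per line (x1,x2,x3,x4 fixed per line; x5,x6,x7 runs 000..111 left to right):
  rows 0-7 [x1,x2,x3,x4=0000]: 11111111  (ones: 8)
  rows 8-15 [x1,x2,x3,x4=0001]: 11111111  (ones: 8)
  rows 16-23 [x1,x2,x3,x4=0010]: 11111111  (ones: 8)
  rows 24-31 [x1,x2,x3,x4=0011]: 00000000  (ones: 0)
  rows 32-39 [x1,x2,x3,x4=0100]: 11111111  (ones: 8)
  rows 40-47 [x1,x2,x3,x4=0101]: 11111111  (ones: 8)
  rows 48-55 [x1,x2,x3,x4=0110]: 11111111  (ones: 8)
  rows 56-63 [x1,x2,x3,x4=0111]: 00000000  (ones: 0)
  rows 64-71 [x1,x2,x3,x4=1000]: 11111111  (ones: 8)
  rows 72-79 [x1,x2,x3,x4=1001]: 11111111  (ones: 8)
  rows 80-87 [x1,x2,x3,x4=1010]: 11111111  (ones: 8)
  rows 88-95 [x1,x2,x3,x4=1011]: 00000000  (ones: 0)
  rows 96-103 [x1,x2,x3,x4=1100]: 11111111  (ones: 8)
  rows 104-111 [x1,x2,x3,x4=1101]: 11111111  (ones: 8)
  rows 112-119 [x1,x2,x3,x4=1110]: 11111111  (ones: 8)
  rows 120-127 [x1,x2,x3,x4=1111]: 00000000  (ones: 0)
Count of 1-rows = 8+8+8+0+8+8+8+0+8+8+8+0+8+8+8+0 = 96

96


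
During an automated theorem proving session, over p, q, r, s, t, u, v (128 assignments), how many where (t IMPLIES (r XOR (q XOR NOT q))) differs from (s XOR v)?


F1 = (t IMPLIES (r XOR (q XOR NOT q)))
F2 = (s XOR v)
Evaluate both on each of 128 rows (bits = p,q,r,s,t,u,v):
  row 0 [0000000]: F1=1 F2=0 (differ) -> 1
  row 1 [0000001]: F1=1 F2=1 -> 0
  row 2 [0000010]: F1=1 F2=0 (differ) -> 1
  row 3 [0000011]: F1=1 F2=1 -> 0
  row 4 [0000100]: F1=1 F2=0 (differ) -> 1
  (every remaining row is evaluated the same way; all 128 results are listed next)
Full result column, 8 rows per line (p,q,r,s fixed per line; t,u,v runs 000..111 left to right):
  rows 0-7 [p,q,r,s=0000]: 10101010  (ones: 4)
  rows 8-15 [p,q,r,s=0001]: 01010101  (ones: 4)
  rows 16-23 [p,q,r,s=0010]: 10100101  (ones: 4)
  rows 24-31 [p,q,r,s=0011]: 01011010  (ones: 4)
  rows 32-39 [p,q,r,s=0100]: 10101010  (ones: 4)
  rows 40-47 [p,q,r,s=0101]: 01010101  (ones: 4)
  rows 48-55 [p,q,r,s=0110]: 10100101  (ones: 4)
  rows 56-63 [p,q,r,s=0111]: 01011010  (ones: 4)
  rows 64-71 [p,q,r,s=1000]: 10101010  (ones: 4)
  rows 72-79 [p,q,r,s=1001]: 01010101  (ones: 4)
  rows 80-87 [p,q,r,s=1010]: 10100101  (ones: 4)
  rows 88-95 [p,q,r,s=1011]: 01011010  (ones: 4)
  rows 96-103 [p,q,r,s=1100]: 10101010  (ones: 4)
  rows 104-111 [p,q,r,s=1101]: 01010101  (ones: 4)
  rows 112-119 [p,q,r,s=1110]: 10100101  (ones: 4)
  rows 120-127 [p,q,r,s=1111]: 01011010  (ones: 4)
Disagreements = 4+4+4+4+4+4+4+4+4+4+4+4+4+4+4+4 = 64

64
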